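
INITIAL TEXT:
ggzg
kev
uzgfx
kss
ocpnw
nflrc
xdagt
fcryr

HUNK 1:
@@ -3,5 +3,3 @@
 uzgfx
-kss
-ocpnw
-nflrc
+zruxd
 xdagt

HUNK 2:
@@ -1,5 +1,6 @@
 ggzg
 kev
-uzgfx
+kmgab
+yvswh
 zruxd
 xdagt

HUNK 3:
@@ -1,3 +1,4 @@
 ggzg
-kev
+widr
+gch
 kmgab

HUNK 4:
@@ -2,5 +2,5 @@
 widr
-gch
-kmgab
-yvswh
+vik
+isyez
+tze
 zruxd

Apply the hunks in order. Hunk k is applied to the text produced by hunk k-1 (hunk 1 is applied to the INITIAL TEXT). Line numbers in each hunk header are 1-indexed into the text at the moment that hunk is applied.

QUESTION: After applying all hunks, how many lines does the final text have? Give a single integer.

Answer: 8

Derivation:
Hunk 1: at line 3 remove [kss,ocpnw,nflrc] add [zruxd] -> 6 lines: ggzg kev uzgfx zruxd xdagt fcryr
Hunk 2: at line 1 remove [uzgfx] add [kmgab,yvswh] -> 7 lines: ggzg kev kmgab yvswh zruxd xdagt fcryr
Hunk 3: at line 1 remove [kev] add [widr,gch] -> 8 lines: ggzg widr gch kmgab yvswh zruxd xdagt fcryr
Hunk 4: at line 2 remove [gch,kmgab,yvswh] add [vik,isyez,tze] -> 8 lines: ggzg widr vik isyez tze zruxd xdagt fcryr
Final line count: 8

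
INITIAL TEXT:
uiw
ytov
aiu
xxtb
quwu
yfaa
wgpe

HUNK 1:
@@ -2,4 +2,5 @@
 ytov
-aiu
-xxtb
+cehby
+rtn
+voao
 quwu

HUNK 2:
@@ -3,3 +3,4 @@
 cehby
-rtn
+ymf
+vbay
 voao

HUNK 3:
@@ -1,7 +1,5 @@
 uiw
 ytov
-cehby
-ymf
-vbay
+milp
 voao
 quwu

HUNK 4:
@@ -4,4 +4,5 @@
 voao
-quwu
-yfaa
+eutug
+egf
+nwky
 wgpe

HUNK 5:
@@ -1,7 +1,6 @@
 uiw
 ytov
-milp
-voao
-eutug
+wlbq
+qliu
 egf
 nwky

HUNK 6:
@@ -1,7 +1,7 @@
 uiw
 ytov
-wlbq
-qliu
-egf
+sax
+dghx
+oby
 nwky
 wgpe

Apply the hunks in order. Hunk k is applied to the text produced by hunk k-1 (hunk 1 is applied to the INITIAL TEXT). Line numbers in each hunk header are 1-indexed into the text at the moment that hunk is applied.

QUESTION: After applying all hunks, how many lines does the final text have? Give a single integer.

Hunk 1: at line 2 remove [aiu,xxtb] add [cehby,rtn,voao] -> 8 lines: uiw ytov cehby rtn voao quwu yfaa wgpe
Hunk 2: at line 3 remove [rtn] add [ymf,vbay] -> 9 lines: uiw ytov cehby ymf vbay voao quwu yfaa wgpe
Hunk 3: at line 1 remove [cehby,ymf,vbay] add [milp] -> 7 lines: uiw ytov milp voao quwu yfaa wgpe
Hunk 4: at line 4 remove [quwu,yfaa] add [eutug,egf,nwky] -> 8 lines: uiw ytov milp voao eutug egf nwky wgpe
Hunk 5: at line 1 remove [milp,voao,eutug] add [wlbq,qliu] -> 7 lines: uiw ytov wlbq qliu egf nwky wgpe
Hunk 6: at line 1 remove [wlbq,qliu,egf] add [sax,dghx,oby] -> 7 lines: uiw ytov sax dghx oby nwky wgpe
Final line count: 7

Answer: 7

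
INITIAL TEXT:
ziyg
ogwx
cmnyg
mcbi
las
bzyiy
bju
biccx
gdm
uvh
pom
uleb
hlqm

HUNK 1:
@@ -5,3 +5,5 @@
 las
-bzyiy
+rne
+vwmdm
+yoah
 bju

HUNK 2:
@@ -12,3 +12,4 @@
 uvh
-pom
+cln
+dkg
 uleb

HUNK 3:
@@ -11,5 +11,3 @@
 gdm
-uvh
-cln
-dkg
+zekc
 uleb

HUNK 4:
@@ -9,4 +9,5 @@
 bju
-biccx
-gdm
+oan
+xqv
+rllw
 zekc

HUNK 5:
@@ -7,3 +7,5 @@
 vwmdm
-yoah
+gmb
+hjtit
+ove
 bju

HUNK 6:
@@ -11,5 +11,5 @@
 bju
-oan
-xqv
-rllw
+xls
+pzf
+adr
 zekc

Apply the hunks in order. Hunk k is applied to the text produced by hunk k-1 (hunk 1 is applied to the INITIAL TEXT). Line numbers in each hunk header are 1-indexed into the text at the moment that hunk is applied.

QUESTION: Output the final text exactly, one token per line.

Answer: ziyg
ogwx
cmnyg
mcbi
las
rne
vwmdm
gmb
hjtit
ove
bju
xls
pzf
adr
zekc
uleb
hlqm

Derivation:
Hunk 1: at line 5 remove [bzyiy] add [rne,vwmdm,yoah] -> 15 lines: ziyg ogwx cmnyg mcbi las rne vwmdm yoah bju biccx gdm uvh pom uleb hlqm
Hunk 2: at line 12 remove [pom] add [cln,dkg] -> 16 lines: ziyg ogwx cmnyg mcbi las rne vwmdm yoah bju biccx gdm uvh cln dkg uleb hlqm
Hunk 3: at line 11 remove [uvh,cln,dkg] add [zekc] -> 14 lines: ziyg ogwx cmnyg mcbi las rne vwmdm yoah bju biccx gdm zekc uleb hlqm
Hunk 4: at line 9 remove [biccx,gdm] add [oan,xqv,rllw] -> 15 lines: ziyg ogwx cmnyg mcbi las rne vwmdm yoah bju oan xqv rllw zekc uleb hlqm
Hunk 5: at line 7 remove [yoah] add [gmb,hjtit,ove] -> 17 lines: ziyg ogwx cmnyg mcbi las rne vwmdm gmb hjtit ove bju oan xqv rllw zekc uleb hlqm
Hunk 6: at line 11 remove [oan,xqv,rllw] add [xls,pzf,adr] -> 17 lines: ziyg ogwx cmnyg mcbi las rne vwmdm gmb hjtit ove bju xls pzf adr zekc uleb hlqm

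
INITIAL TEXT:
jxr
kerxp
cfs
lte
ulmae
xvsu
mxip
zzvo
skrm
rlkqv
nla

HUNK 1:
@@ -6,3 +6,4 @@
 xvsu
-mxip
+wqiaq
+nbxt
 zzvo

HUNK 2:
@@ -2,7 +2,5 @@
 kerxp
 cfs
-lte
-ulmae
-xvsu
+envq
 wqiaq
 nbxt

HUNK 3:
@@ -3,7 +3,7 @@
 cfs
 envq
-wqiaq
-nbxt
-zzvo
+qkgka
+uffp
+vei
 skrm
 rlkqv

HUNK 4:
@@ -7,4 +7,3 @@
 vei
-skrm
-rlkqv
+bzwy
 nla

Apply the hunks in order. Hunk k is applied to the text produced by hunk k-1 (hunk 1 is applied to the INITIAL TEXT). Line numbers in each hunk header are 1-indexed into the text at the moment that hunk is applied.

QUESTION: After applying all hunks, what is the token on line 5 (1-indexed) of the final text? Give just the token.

Answer: qkgka

Derivation:
Hunk 1: at line 6 remove [mxip] add [wqiaq,nbxt] -> 12 lines: jxr kerxp cfs lte ulmae xvsu wqiaq nbxt zzvo skrm rlkqv nla
Hunk 2: at line 2 remove [lte,ulmae,xvsu] add [envq] -> 10 lines: jxr kerxp cfs envq wqiaq nbxt zzvo skrm rlkqv nla
Hunk 3: at line 3 remove [wqiaq,nbxt,zzvo] add [qkgka,uffp,vei] -> 10 lines: jxr kerxp cfs envq qkgka uffp vei skrm rlkqv nla
Hunk 4: at line 7 remove [skrm,rlkqv] add [bzwy] -> 9 lines: jxr kerxp cfs envq qkgka uffp vei bzwy nla
Final line 5: qkgka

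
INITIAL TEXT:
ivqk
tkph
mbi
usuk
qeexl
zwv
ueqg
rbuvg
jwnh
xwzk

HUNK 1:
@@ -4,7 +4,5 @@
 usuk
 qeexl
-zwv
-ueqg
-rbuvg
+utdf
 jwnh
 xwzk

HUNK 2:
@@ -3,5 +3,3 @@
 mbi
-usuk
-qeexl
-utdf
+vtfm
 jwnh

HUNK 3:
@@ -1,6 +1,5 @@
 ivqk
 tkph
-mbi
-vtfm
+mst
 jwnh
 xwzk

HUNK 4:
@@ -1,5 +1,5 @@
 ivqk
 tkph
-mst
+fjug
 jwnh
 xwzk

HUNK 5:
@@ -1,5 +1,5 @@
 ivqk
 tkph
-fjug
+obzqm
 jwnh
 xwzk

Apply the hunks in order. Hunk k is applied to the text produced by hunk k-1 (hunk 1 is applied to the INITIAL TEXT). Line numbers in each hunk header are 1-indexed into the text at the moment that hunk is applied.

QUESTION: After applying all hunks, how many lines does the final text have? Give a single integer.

Hunk 1: at line 4 remove [zwv,ueqg,rbuvg] add [utdf] -> 8 lines: ivqk tkph mbi usuk qeexl utdf jwnh xwzk
Hunk 2: at line 3 remove [usuk,qeexl,utdf] add [vtfm] -> 6 lines: ivqk tkph mbi vtfm jwnh xwzk
Hunk 3: at line 1 remove [mbi,vtfm] add [mst] -> 5 lines: ivqk tkph mst jwnh xwzk
Hunk 4: at line 1 remove [mst] add [fjug] -> 5 lines: ivqk tkph fjug jwnh xwzk
Hunk 5: at line 1 remove [fjug] add [obzqm] -> 5 lines: ivqk tkph obzqm jwnh xwzk
Final line count: 5

Answer: 5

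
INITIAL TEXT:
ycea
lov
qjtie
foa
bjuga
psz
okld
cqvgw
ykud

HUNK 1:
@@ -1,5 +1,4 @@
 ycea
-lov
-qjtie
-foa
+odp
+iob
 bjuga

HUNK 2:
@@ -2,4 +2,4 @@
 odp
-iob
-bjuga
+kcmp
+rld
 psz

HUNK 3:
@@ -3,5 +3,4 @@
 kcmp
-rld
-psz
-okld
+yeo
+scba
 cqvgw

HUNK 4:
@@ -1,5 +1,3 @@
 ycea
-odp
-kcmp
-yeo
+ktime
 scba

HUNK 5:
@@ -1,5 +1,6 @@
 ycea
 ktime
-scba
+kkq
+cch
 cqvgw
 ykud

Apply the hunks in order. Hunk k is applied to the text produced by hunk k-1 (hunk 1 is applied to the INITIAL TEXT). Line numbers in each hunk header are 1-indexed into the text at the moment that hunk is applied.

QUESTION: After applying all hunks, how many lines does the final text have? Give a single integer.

Answer: 6

Derivation:
Hunk 1: at line 1 remove [lov,qjtie,foa] add [odp,iob] -> 8 lines: ycea odp iob bjuga psz okld cqvgw ykud
Hunk 2: at line 2 remove [iob,bjuga] add [kcmp,rld] -> 8 lines: ycea odp kcmp rld psz okld cqvgw ykud
Hunk 3: at line 3 remove [rld,psz,okld] add [yeo,scba] -> 7 lines: ycea odp kcmp yeo scba cqvgw ykud
Hunk 4: at line 1 remove [odp,kcmp,yeo] add [ktime] -> 5 lines: ycea ktime scba cqvgw ykud
Hunk 5: at line 1 remove [scba] add [kkq,cch] -> 6 lines: ycea ktime kkq cch cqvgw ykud
Final line count: 6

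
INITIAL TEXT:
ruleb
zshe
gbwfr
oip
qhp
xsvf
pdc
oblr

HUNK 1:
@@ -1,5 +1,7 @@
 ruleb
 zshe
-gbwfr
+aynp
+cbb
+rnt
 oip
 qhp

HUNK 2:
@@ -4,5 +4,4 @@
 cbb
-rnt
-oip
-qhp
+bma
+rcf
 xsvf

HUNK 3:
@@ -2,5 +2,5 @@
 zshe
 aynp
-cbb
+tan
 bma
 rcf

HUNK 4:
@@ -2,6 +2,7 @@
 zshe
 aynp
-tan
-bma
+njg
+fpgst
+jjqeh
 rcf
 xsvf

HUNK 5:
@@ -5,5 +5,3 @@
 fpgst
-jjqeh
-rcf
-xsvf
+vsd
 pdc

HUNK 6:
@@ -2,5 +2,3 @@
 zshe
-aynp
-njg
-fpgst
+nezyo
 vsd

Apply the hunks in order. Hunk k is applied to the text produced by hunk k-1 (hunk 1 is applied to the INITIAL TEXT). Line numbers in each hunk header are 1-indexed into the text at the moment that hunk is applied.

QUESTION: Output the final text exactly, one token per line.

Answer: ruleb
zshe
nezyo
vsd
pdc
oblr

Derivation:
Hunk 1: at line 1 remove [gbwfr] add [aynp,cbb,rnt] -> 10 lines: ruleb zshe aynp cbb rnt oip qhp xsvf pdc oblr
Hunk 2: at line 4 remove [rnt,oip,qhp] add [bma,rcf] -> 9 lines: ruleb zshe aynp cbb bma rcf xsvf pdc oblr
Hunk 3: at line 2 remove [cbb] add [tan] -> 9 lines: ruleb zshe aynp tan bma rcf xsvf pdc oblr
Hunk 4: at line 2 remove [tan,bma] add [njg,fpgst,jjqeh] -> 10 lines: ruleb zshe aynp njg fpgst jjqeh rcf xsvf pdc oblr
Hunk 5: at line 5 remove [jjqeh,rcf,xsvf] add [vsd] -> 8 lines: ruleb zshe aynp njg fpgst vsd pdc oblr
Hunk 6: at line 2 remove [aynp,njg,fpgst] add [nezyo] -> 6 lines: ruleb zshe nezyo vsd pdc oblr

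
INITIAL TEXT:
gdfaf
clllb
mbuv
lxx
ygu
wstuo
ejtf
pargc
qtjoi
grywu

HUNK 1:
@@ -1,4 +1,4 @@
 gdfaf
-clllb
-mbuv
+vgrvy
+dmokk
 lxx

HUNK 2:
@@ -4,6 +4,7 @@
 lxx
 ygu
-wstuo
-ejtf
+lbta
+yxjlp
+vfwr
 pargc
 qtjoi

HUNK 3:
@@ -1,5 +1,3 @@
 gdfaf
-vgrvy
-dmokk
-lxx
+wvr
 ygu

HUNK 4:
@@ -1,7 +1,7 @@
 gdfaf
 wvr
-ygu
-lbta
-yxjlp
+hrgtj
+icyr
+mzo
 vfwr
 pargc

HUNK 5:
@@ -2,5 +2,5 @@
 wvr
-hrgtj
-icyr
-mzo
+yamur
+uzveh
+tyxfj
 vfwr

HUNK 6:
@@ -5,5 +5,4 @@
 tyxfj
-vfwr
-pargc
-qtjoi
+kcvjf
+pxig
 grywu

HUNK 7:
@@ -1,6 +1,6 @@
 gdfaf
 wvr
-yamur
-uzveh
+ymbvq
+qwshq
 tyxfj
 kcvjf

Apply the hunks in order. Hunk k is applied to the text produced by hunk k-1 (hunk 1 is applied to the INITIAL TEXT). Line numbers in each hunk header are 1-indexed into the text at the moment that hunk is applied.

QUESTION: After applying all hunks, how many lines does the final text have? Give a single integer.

Answer: 8

Derivation:
Hunk 1: at line 1 remove [clllb,mbuv] add [vgrvy,dmokk] -> 10 lines: gdfaf vgrvy dmokk lxx ygu wstuo ejtf pargc qtjoi grywu
Hunk 2: at line 4 remove [wstuo,ejtf] add [lbta,yxjlp,vfwr] -> 11 lines: gdfaf vgrvy dmokk lxx ygu lbta yxjlp vfwr pargc qtjoi grywu
Hunk 3: at line 1 remove [vgrvy,dmokk,lxx] add [wvr] -> 9 lines: gdfaf wvr ygu lbta yxjlp vfwr pargc qtjoi grywu
Hunk 4: at line 1 remove [ygu,lbta,yxjlp] add [hrgtj,icyr,mzo] -> 9 lines: gdfaf wvr hrgtj icyr mzo vfwr pargc qtjoi grywu
Hunk 5: at line 2 remove [hrgtj,icyr,mzo] add [yamur,uzveh,tyxfj] -> 9 lines: gdfaf wvr yamur uzveh tyxfj vfwr pargc qtjoi grywu
Hunk 6: at line 5 remove [vfwr,pargc,qtjoi] add [kcvjf,pxig] -> 8 lines: gdfaf wvr yamur uzveh tyxfj kcvjf pxig grywu
Hunk 7: at line 1 remove [yamur,uzveh] add [ymbvq,qwshq] -> 8 lines: gdfaf wvr ymbvq qwshq tyxfj kcvjf pxig grywu
Final line count: 8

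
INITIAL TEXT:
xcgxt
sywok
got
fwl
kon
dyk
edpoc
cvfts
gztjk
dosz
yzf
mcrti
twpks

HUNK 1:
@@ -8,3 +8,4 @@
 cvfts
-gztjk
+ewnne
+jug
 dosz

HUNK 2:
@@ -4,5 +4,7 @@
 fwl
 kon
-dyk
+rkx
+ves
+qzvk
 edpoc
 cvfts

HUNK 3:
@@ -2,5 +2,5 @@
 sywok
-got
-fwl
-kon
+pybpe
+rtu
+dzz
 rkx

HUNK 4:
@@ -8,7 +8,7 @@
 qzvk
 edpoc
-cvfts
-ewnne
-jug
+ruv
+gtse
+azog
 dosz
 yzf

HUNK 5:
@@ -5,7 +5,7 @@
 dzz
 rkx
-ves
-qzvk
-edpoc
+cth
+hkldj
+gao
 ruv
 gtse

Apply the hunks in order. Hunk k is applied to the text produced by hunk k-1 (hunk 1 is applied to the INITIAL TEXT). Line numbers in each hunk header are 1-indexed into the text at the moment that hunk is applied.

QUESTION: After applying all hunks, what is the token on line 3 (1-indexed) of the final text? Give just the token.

Hunk 1: at line 8 remove [gztjk] add [ewnne,jug] -> 14 lines: xcgxt sywok got fwl kon dyk edpoc cvfts ewnne jug dosz yzf mcrti twpks
Hunk 2: at line 4 remove [dyk] add [rkx,ves,qzvk] -> 16 lines: xcgxt sywok got fwl kon rkx ves qzvk edpoc cvfts ewnne jug dosz yzf mcrti twpks
Hunk 3: at line 2 remove [got,fwl,kon] add [pybpe,rtu,dzz] -> 16 lines: xcgxt sywok pybpe rtu dzz rkx ves qzvk edpoc cvfts ewnne jug dosz yzf mcrti twpks
Hunk 4: at line 8 remove [cvfts,ewnne,jug] add [ruv,gtse,azog] -> 16 lines: xcgxt sywok pybpe rtu dzz rkx ves qzvk edpoc ruv gtse azog dosz yzf mcrti twpks
Hunk 5: at line 5 remove [ves,qzvk,edpoc] add [cth,hkldj,gao] -> 16 lines: xcgxt sywok pybpe rtu dzz rkx cth hkldj gao ruv gtse azog dosz yzf mcrti twpks
Final line 3: pybpe

Answer: pybpe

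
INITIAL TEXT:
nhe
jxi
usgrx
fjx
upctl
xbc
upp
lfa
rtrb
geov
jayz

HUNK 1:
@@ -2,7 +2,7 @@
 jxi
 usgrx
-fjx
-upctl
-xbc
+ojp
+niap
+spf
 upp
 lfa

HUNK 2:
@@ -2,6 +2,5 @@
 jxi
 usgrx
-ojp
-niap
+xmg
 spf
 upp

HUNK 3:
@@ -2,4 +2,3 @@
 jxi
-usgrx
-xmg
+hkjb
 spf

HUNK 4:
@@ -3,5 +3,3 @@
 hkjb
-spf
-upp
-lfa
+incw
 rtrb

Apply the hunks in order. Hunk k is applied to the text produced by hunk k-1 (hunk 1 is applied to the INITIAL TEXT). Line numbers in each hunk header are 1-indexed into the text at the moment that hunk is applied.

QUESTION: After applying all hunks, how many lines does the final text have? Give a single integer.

Hunk 1: at line 2 remove [fjx,upctl,xbc] add [ojp,niap,spf] -> 11 lines: nhe jxi usgrx ojp niap spf upp lfa rtrb geov jayz
Hunk 2: at line 2 remove [ojp,niap] add [xmg] -> 10 lines: nhe jxi usgrx xmg spf upp lfa rtrb geov jayz
Hunk 3: at line 2 remove [usgrx,xmg] add [hkjb] -> 9 lines: nhe jxi hkjb spf upp lfa rtrb geov jayz
Hunk 4: at line 3 remove [spf,upp,lfa] add [incw] -> 7 lines: nhe jxi hkjb incw rtrb geov jayz
Final line count: 7

Answer: 7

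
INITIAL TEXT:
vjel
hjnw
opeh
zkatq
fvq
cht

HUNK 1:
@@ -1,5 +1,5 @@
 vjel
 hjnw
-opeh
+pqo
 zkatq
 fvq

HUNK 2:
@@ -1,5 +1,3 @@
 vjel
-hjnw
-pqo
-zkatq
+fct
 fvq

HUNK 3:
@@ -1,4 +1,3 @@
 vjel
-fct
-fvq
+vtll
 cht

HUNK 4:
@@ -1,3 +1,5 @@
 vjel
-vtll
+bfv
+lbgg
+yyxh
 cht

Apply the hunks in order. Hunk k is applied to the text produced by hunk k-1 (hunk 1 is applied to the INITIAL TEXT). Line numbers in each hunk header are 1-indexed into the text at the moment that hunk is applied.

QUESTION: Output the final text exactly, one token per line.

Hunk 1: at line 1 remove [opeh] add [pqo] -> 6 lines: vjel hjnw pqo zkatq fvq cht
Hunk 2: at line 1 remove [hjnw,pqo,zkatq] add [fct] -> 4 lines: vjel fct fvq cht
Hunk 3: at line 1 remove [fct,fvq] add [vtll] -> 3 lines: vjel vtll cht
Hunk 4: at line 1 remove [vtll] add [bfv,lbgg,yyxh] -> 5 lines: vjel bfv lbgg yyxh cht

Answer: vjel
bfv
lbgg
yyxh
cht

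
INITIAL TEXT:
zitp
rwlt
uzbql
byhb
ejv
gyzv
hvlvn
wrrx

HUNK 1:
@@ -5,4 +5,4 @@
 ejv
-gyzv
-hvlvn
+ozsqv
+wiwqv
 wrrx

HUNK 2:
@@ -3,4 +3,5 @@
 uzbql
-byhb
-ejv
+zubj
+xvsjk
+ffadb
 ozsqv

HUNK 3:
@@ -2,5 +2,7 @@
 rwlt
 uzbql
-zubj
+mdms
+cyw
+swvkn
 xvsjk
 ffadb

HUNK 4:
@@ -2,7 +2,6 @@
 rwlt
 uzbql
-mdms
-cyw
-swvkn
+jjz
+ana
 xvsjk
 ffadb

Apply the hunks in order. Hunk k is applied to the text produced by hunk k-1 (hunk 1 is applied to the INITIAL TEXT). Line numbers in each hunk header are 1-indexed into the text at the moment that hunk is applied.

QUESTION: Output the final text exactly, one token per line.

Hunk 1: at line 5 remove [gyzv,hvlvn] add [ozsqv,wiwqv] -> 8 lines: zitp rwlt uzbql byhb ejv ozsqv wiwqv wrrx
Hunk 2: at line 3 remove [byhb,ejv] add [zubj,xvsjk,ffadb] -> 9 lines: zitp rwlt uzbql zubj xvsjk ffadb ozsqv wiwqv wrrx
Hunk 3: at line 2 remove [zubj] add [mdms,cyw,swvkn] -> 11 lines: zitp rwlt uzbql mdms cyw swvkn xvsjk ffadb ozsqv wiwqv wrrx
Hunk 4: at line 2 remove [mdms,cyw,swvkn] add [jjz,ana] -> 10 lines: zitp rwlt uzbql jjz ana xvsjk ffadb ozsqv wiwqv wrrx

Answer: zitp
rwlt
uzbql
jjz
ana
xvsjk
ffadb
ozsqv
wiwqv
wrrx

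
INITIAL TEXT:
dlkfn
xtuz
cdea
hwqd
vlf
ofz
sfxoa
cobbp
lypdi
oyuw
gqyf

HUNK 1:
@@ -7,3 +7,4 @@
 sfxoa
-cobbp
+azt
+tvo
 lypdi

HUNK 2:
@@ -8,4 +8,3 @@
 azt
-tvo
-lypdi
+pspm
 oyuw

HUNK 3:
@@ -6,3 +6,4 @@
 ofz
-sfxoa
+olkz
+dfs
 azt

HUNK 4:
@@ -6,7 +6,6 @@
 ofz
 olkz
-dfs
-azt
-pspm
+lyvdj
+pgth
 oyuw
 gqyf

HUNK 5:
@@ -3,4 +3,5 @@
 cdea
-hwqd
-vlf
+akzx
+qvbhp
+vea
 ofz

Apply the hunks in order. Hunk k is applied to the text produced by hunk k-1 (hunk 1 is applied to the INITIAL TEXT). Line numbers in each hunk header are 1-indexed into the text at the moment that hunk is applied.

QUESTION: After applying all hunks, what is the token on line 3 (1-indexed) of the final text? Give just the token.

Hunk 1: at line 7 remove [cobbp] add [azt,tvo] -> 12 lines: dlkfn xtuz cdea hwqd vlf ofz sfxoa azt tvo lypdi oyuw gqyf
Hunk 2: at line 8 remove [tvo,lypdi] add [pspm] -> 11 lines: dlkfn xtuz cdea hwqd vlf ofz sfxoa azt pspm oyuw gqyf
Hunk 3: at line 6 remove [sfxoa] add [olkz,dfs] -> 12 lines: dlkfn xtuz cdea hwqd vlf ofz olkz dfs azt pspm oyuw gqyf
Hunk 4: at line 6 remove [dfs,azt,pspm] add [lyvdj,pgth] -> 11 lines: dlkfn xtuz cdea hwqd vlf ofz olkz lyvdj pgth oyuw gqyf
Hunk 5: at line 3 remove [hwqd,vlf] add [akzx,qvbhp,vea] -> 12 lines: dlkfn xtuz cdea akzx qvbhp vea ofz olkz lyvdj pgth oyuw gqyf
Final line 3: cdea

Answer: cdea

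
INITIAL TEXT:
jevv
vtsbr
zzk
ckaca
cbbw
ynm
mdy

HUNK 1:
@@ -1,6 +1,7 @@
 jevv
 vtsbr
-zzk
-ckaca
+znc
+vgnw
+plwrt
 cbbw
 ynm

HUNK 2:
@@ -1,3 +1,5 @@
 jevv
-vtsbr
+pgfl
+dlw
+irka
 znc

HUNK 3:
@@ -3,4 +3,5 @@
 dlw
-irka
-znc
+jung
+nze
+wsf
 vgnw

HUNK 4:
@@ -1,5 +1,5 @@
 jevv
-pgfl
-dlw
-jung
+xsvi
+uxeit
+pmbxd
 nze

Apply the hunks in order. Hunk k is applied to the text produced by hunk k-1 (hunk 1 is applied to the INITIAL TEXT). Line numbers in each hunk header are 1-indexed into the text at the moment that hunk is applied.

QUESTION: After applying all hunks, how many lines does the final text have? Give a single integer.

Hunk 1: at line 1 remove [zzk,ckaca] add [znc,vgnw,plwrt] -> 8 lines: jevv vtsbr znc vgnw plwrt cbbw ynm mdy
Hunk 2: at line 1 remove [vtsbr] add [pgfl,dlw,irka] -> 10 lines: jevv pgfl dlw irka znc vgnw plwrt cbbw ynm mdy
Hunk 3: at line 3 remove [irka,znc] add [jung,nze,wsf] -> 11 lines: jevv pgfl dlw jung nze wsf vgnw plwrt cbbw ynm mdy
Hunk 4: at line 1 remove [pgfl,dlw,jung] add [xsvi,uxeit,pmbxd] -> 11 lines: jevv xsvi uxeit pmbxd nze wsf vgnw plwrt cbbw ynm mdy
Final line count: 11

Answer: 11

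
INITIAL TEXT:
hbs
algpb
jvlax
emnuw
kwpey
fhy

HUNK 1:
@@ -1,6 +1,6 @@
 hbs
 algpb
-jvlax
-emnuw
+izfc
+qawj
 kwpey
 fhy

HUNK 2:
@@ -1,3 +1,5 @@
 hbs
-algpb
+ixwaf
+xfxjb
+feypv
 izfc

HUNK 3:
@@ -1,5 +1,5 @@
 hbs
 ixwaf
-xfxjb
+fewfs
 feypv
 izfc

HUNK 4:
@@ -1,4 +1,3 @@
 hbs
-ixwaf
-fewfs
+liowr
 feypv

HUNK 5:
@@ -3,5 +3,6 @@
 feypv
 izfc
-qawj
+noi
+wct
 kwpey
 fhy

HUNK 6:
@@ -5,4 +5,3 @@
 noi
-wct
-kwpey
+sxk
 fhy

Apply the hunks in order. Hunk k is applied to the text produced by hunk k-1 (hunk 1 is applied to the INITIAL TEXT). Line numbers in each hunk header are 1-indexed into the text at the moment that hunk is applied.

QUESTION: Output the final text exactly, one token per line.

Hunk 1: at line 1 remove [jvlax,emnuw] add [izfc,qawj] -> 6 lines: hbs algpb izfc qawj kwpey fhy
Hunk 2: at line 1 remove [algpb] add [ixwaf,xfxjb,feypv] -> 8 lines: hbs ixwaf xfxjb feypv izfc qawj kwpey fhy
Hunk 3: at line 1 remove [xfxjb] add [fewfs] -> 8 lines: hbs ixwaf fewfs feypv izfc qawj kwpey fhy
Hunk 4: at line 1 remove [ixwaf,fewfs] add [liowr] -> 7 lines: hbs liowr feypv izfc qawj kwpey fhy
Hunk 5: at line 3 remove [qawj] add [noi,wct] -> 8 lines: hbs liowr feypv izfc noi wct kwpey fhy
Hunk 6: at line 5 remove [wct,kwpey] add [sxk] -> 7 lines: hbs liowr feypv izfc noi sxk fhy

Answer: hbs
liowr
feypv
izfc
noi
sxk
fhy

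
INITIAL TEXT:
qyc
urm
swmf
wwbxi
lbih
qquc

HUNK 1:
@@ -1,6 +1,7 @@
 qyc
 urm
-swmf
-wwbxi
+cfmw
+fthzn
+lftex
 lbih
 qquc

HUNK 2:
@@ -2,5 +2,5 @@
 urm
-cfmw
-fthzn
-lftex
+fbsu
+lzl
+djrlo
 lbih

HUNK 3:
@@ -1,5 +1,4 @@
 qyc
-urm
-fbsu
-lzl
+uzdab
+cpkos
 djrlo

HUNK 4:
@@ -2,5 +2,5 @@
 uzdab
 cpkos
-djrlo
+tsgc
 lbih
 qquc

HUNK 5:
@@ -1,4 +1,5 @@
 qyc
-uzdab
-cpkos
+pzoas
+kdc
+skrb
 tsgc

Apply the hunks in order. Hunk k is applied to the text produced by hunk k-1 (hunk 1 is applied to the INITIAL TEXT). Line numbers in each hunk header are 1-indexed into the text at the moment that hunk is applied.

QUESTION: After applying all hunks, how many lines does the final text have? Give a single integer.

Answer: 7

Derivation:
Hunk 1: at line 1 remove [swmf,wwbxi] add [cfmw,fthzn,lftex] -> 7 lines: qyc urm cfmw fthzn lftex lbih qquc
Hunk 2: at line 2 remove [cfmw,fthzn,lftex] add [fbsu,lzl,djrlo] -> 7 lines: qyc urm fbsu lzl djrlo lbih qquc
Hunk 3: at line 1 remove [urm,fbsu,lzl] add [uzdab,cpkos] -> 6 lines: qyc uzdab cpkos djrlo lbih qquc
Hunk 4: at line 2 remove [djrlo] add [tsgc] -> 6 lines: qyc uzdab cpkos tsgc lbih qquc
Hunk 5: at line 1 remove [uzdab,cpkos] add [pzoas,kdc,skrb] -> 7 lines: qyc pzoas kdc skrb tsgc lbih qquc
Final line count: 7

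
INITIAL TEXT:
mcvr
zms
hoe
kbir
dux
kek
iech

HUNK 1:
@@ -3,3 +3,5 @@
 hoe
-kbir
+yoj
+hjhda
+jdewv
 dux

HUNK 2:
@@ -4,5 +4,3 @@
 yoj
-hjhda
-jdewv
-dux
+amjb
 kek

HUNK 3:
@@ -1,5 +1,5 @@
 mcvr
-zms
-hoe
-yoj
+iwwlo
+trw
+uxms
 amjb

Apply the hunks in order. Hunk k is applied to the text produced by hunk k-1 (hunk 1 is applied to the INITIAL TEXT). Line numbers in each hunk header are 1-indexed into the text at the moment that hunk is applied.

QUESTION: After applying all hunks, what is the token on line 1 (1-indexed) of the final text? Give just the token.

Answer: mcvr

Derivation:
Hunk 1: at line 3 remove [kbir] add [yoj,hjhda,jdewv] -> 9 lines: mcvr zms hoe yoj hjhda jdewv dux kek iech
Hunk 2: at line 4 remove [hjhda,jdewv,dux] add [amjb] -> 7 lines: mcvr zms hoe yoj amjb kek iech
Hunk 3: at line 1 remove [zms,hoe,yoj] add [iwwlo,trw,uxms] -> 7 lines: mcvr iwwlo trw uxms amjb kek iech
Final line 1: mcvr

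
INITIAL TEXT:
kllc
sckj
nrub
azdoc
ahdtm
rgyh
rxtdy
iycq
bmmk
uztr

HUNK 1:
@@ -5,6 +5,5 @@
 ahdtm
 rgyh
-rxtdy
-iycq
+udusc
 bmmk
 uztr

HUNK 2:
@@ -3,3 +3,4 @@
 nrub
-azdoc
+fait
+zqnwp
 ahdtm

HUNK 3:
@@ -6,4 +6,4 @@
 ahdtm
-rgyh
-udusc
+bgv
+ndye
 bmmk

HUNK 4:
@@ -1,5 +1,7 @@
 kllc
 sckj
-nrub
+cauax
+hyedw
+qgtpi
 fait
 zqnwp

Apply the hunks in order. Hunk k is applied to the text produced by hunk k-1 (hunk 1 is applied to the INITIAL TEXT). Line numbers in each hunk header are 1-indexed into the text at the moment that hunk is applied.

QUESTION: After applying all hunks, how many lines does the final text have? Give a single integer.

Hunk 1: at line 5 remove [rxtdy,iycq] add [udusc] -> 9 lines: kllc sckj nrub azdoc ahdtm rgyh udusc bmmk uztr
Hunk 2: at line 3 remove [azdoc] add [fait,zqnwp] -> 10 lines: kllc sckj nrub fait zqnwp ahdtm rgyh udusc bmmk uztr
Hunk 3: at line 6 remove [rgyh,udusc] add [bgv,ndye] -> 10 lines: kllc sckj nrub fait zqnwp ahdtm bgv ndye bmmk uztr
Hunk 4: at line 1 remove [nrub] add [cauax,hyedw,qgtpi] -> 12 lines: kllc sckj cauax hyedw qgtpi fait zqnwp ahdtm bgv ndye bmmk uztr
Final line count: 12

Answer: 12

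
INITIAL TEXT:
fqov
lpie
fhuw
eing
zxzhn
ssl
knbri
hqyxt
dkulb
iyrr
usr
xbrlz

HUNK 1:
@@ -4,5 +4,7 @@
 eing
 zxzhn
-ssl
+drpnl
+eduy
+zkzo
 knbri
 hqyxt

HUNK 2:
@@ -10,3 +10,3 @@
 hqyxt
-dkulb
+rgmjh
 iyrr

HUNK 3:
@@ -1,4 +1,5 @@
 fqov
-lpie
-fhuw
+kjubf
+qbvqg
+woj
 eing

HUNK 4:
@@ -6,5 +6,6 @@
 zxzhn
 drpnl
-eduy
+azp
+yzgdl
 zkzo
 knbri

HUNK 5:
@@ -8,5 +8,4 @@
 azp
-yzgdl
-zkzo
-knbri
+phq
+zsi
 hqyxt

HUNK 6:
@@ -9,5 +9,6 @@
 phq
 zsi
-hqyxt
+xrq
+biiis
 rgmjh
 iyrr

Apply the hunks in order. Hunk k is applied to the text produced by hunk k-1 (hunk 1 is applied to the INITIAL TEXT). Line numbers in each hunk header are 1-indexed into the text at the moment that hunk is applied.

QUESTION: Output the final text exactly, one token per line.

Hunk 1: at line 4 remove [ssl] add [drpnl,eduy,zkzo] -> 14 lines: fqov lpie fhuw eing zxzhn drpnl eduy zkzo knbri hqyxt dkulb iyrr usr xbrlz
Hunk 2: at line 10 remove [dkulb] add [rgmjh] -> 14 lines: fqov lpie fhuw eing zxzhn drpnl eduy zkzo knbri hqyxt rgmjh iyrr usr xbrlz
Hunk 3: at line 1 remove [lpie,fhuw] add [kjubf,qbvqg,woj] -> 15 lines: fqov kjubf qbvqg woj eing zxzhn drpnl eduy zkzo knbri hqyxt rgmjh iyrr usr xbrlz
Hunk 4: at line 6 remove [eduy] add [azp,yzgdl] -> 16 lines: fqov kjubf qbvqg woj eing zxzhn drpnl azp yzgdl zkzo knbri hqyxt rgmjh iyrr usr xbrlz
Hunk 5: at line 8 remove [yzgdl,zkzo,knbri] add [phq,zsi] -> 15 lines: fqov kjubf qbvqg woj eing zxzhn drpnl azp phq zsi hqyxt rgmjh iyrr usr xbrlz
Hunk 6: at line 9 remove [hqyxt] add [xrq,biiis] -> 16 lines: fqov kjubf qbvqg woj eing zxzhn drpnl azp phq zsi xrq biiis rgmjh iyrr usr xbrlz

Answer: fqov
kjubf
qbvqg
woj
eing
zxzhn
drpnl
azp
phq
zsi
xrq
biiis
rgmjh
iyrr
usr
xbrlz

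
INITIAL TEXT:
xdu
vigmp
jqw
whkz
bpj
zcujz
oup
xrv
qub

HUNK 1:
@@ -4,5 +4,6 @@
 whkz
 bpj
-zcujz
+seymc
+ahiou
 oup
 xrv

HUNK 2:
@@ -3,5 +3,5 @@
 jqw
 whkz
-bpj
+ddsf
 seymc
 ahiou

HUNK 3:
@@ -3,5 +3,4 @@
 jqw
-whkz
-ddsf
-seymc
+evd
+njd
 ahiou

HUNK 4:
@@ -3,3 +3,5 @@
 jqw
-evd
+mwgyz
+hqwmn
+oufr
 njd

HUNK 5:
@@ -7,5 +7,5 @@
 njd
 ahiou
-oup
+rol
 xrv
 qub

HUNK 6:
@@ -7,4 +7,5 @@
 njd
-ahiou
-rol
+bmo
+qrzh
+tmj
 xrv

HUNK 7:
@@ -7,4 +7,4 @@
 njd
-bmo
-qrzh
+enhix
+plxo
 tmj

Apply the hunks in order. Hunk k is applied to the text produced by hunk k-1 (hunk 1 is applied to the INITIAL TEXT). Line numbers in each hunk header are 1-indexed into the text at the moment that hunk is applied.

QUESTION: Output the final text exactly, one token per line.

Answer: xdu
vigmp
jqw
mwgyz
hqwmn
oufr
njd
enhix
plxo
tmj
xrv
qub

Derivation:
Hunk 1: at line 4 remove [zcujz] add [seymc,ahiou] -> 10 lines: xdu vigmp jqw whkz bpj seymc ahiou oup xrv qub
Hunk 2: at line 3 remove [bpj] add [ddsf] -> 10 lines: xdu vigmp jqw whkz ddsf seymc ahiou oup xrv qub
Hunk 3: at line 3 remove [whkz,ddsf,seymc] add [evd,njd] -> 9 lines: xdu vigmp jqw evd njd ahiou oup xrv qub
Hunk 4: at line 3 remove [evd] add [mwgyz,hqwmn,oufr] -> 11 lines: xdu vigmp jqw mwgyz hqwmn oufr njd ahiou oup xrv qub
Hunk 5: at line 7 remove [oup] add [rol] -> 11 lines: xdu vigmp jqw mwgyz hqwmn oufr njd ahiou rol xrv qub
Hunk 6: at line 7 remove [ahiou,rol] add [bmo,qrzh,tmj] -> 12 lines: xdu vigmp jqw mwgyz hqwmn oufr njd bmo qrzh tmj xrv qub
Hunk 7: at line 7 remove [bmo,qrzh] add [enhix,plxo] -> 12 lines: xdu vigmp jqw mwgyz hqwmn oufr njd enhix plxo tmj xrv qub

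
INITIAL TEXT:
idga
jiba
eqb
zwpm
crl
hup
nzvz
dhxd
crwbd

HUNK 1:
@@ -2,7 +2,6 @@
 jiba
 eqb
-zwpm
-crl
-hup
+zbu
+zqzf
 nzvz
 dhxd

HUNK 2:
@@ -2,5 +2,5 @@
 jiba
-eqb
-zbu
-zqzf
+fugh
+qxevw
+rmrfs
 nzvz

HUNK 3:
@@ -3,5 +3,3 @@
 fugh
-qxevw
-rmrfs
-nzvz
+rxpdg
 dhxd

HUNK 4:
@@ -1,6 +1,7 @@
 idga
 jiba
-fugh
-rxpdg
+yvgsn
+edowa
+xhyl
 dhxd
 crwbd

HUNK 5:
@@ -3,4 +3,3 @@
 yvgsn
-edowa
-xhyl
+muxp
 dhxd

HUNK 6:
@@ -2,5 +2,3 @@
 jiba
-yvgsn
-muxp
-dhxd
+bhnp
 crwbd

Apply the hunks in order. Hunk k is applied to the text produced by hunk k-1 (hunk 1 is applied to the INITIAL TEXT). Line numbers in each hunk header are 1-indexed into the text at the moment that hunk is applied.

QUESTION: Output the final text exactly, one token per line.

Hunk 1: at line 2 remove [zwpm,crl,hup] add [zbu,zqzf] -> 8 lines: idga jiba eqb zbu zqzf nzvz dhxd crwbd
Hunk 2: at line 2 remove [eqb,zbu,zqzf] add [fugh,qxevw,rmrfs] -> 8 lines: idga jiba fugh qxevw rmrfs nzvz dhxd crwbd
Hunk 3: at line 3 remove [qxevw,rmrfs,nzvz] add [rxpdg] -> 6 lines: idga jiba fugh rxpdg dhxd crwbd
Hunk 4: at line 1 remove [fugh,rxpdg] add [yvgsn,edowa,xhyl] -> 7 lines: idga jiba yvgsn edowa xhyl dhxd crwbd
Hunk 5: at line 3 remove [edowa,xhyl] add [muxp] -> 6 lines: idga jiba yvgsn muxp dhxd crwbd
Hunk 6: at line 2 remove [yvgsn,muxp,dhxd] add [bhnp] -> 4 lines: idga jiba bhnp crwbd

Answer: idga
jiba
bhnp
crwbd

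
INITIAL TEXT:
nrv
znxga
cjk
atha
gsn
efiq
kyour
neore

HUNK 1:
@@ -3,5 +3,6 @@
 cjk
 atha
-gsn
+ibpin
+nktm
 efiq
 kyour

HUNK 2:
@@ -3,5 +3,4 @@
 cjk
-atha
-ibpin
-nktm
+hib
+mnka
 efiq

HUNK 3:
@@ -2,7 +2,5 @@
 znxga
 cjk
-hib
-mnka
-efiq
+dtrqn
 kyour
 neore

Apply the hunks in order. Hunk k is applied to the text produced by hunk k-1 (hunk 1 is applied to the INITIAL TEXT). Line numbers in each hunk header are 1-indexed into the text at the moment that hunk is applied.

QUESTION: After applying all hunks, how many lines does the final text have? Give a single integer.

Answer: 6

Derivation:
Hunk 1: at line 3 remove [gsn] add [ibpin,nktm] -> 9 lines: nrv znxga cjk atha ibpin nktm efiq kyour neore
Hunk 2: at line 3 remove [atha,ibpin,nktm] add [hib,mnka] -> 8 lines: nrv znxga cjk hib mnka efiq kyour neore
Hunk 3: at line 2 remove [hib,mnka,efiq] add [dtrqn] -> 6 lines: nrv znxga cjk dtrqn kyour neore
Final line count: 6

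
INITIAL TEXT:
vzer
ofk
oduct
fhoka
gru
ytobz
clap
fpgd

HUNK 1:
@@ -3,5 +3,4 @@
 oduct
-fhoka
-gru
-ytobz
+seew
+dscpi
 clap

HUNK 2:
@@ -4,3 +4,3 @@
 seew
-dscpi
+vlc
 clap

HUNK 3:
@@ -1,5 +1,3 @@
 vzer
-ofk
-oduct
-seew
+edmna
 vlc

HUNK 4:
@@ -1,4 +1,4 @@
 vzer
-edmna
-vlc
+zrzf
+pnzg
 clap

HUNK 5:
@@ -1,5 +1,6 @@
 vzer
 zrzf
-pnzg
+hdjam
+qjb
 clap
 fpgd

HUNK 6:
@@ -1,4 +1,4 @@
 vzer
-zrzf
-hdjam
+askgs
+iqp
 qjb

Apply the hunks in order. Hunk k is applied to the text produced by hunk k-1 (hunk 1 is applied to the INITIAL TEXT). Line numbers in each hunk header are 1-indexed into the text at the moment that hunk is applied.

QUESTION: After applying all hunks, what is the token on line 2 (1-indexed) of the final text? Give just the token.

Answer: askgs

Derivation:
Hunk 1: at line 3 remove [fhoka,gru,ytobz] add [seew,dscpi] -> 7 lines: vzer ofk oduct seew dscpi clap fpgd
Hunk 2: at line 4 remove [dscpi] add [vlc] -> 7 lines: vzer ofk oduct seew vlc clap fpgd
Hunk 3: at line 1 remove [ofk,oduct,seew] add [edmna] -> 5 lines: vzer edmna vlc clap fpgd
Hunk 4: at line 1 remove [edmna,vlc] add [zrzf,pnzg] -> 5 lines: vzer zrzf pnzg clap fpgd
Hunk 5: at line 1 remove [pnzg] add [hdjam,qjb] -> 6 lines: vzer zrzf hdjam qjb clap fpgd
Hunk 6: at line 1 remove [zrzf,hdjam] add [askgs,iqp] -> 6 lines: vzer askgs iqp qjb clap fpgd
Final line 2: askgs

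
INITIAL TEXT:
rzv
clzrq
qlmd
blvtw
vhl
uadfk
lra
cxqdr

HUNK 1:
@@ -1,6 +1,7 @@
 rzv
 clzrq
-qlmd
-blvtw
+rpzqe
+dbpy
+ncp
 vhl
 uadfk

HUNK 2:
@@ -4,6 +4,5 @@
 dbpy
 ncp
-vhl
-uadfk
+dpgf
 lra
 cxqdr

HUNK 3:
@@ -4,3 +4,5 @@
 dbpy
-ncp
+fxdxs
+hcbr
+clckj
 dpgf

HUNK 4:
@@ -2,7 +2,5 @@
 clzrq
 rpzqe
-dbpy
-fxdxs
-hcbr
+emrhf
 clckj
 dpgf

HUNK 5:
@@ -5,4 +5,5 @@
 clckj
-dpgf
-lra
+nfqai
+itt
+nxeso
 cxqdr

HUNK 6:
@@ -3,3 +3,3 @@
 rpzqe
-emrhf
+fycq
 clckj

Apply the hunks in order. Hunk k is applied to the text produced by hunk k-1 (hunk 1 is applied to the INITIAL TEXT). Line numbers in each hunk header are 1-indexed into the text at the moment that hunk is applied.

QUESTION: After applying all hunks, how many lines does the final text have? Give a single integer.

Hunk 1: at line 1 remove [qlmd,blvtw] add [rpzqe,dbpy,ncp] -> 9 lines: rzv clzrq rpzqe dbpy ncp vhl uadfk lra cxqdr
Hunk 2: at line 4 remove [vhl,uadfk] add [dpgf] -> 8 lines: rzv clzrq rpzqe dbpy ncp dpgf lra cxqdr
Hunk 3: at line 4 remove [ncp] add [fxdxs,hcbr,clckj] -> 10 lines: rzv clzrq rpzqe dbpy fxdxs hcbr clckj dpgf lra cxqdr
Hunk 4: at line 2 remove [dbpy,fxdxs,hcbr] add [emrhf] -> 8 lines: rzv clzrq rpzqe emrhf clckj dpgf lra cxqdr
Hunk 5: at line 5 remove [dpgf,lra] add [nfqai,itt,nxeso] -> 9 lines: rzv clzrq rpzqe emrhf clckj nfqai itt nxeso cxqdr
Hunk 6: at line 3 remove [emrhf] add [fycq] -> 9 lines: rzv clzrq rpzqe fycq clckj nfqai itt nxeso cxqdr
Final line count: 9

Answer: 9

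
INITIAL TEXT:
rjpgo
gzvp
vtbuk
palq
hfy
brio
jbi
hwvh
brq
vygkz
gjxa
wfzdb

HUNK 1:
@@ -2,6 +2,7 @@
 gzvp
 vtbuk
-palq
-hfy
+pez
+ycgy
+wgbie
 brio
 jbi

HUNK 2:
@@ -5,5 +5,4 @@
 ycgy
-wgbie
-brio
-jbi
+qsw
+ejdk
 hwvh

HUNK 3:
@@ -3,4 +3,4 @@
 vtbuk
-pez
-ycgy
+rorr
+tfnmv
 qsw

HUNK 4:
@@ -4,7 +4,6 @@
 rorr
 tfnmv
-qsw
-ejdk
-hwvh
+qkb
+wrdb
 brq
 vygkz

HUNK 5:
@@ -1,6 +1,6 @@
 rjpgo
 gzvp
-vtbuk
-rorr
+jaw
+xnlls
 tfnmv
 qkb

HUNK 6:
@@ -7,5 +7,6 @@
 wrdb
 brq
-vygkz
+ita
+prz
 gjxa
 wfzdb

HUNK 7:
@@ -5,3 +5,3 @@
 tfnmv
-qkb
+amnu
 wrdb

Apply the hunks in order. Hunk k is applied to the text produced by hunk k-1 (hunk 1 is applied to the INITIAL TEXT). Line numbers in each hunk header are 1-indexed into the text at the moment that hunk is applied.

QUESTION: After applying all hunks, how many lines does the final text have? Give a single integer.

Hunk 1: at line 2 remove [palq,hfy] add [pez,ycgy,wgbie] -> 13 lines: rjpgo gzvp vtbuk pez ycgy wgbie brio jbi hwvh brq vygkz gjxa wfzdb
Hunk 2: at line 5 remove [wgbie,brio,jbi] add [qsw,ejdk] -> 12 lines: rjpgo gzvp vtbuk pez ycgy qsw ejdk hwvh brq vygkz gjxa wfzdb
Hunk 3: at line 3 remove [pez,ycgy] add [rorr,tfnmv] -> 12 lines: rjpgo gzvp vtbuk rorr tfnmv qsw ejdk hwvh brq vygkz gjxa wfzdb
Hunk 4: at line 4 remove [qsw,ejdk,hwvh] add [qkb,wrdb] -> 11 lines: rjpgo gzvp vtbuk rorr tfnmv qkb wrdb brq vygkz gjxa wfzdb
Hunk 5: at line 1 remove [vtbuk,rorr] add [jaw,xnlls] -> 11 lines: rjpgo gzvp jaw xnlls tfnmv qkb wrdb brq vygkz gjxa wfzdb
Hunk 6: at line 7 remove [vygkz] add [ita,prz] -> 12 lines: rjpgo gzvp jaw xnlls tfnmv qkb wrdb brq ita prz gjxa wfzdb
Hunk 7: at line 5 remove [qkb] add [amnu] -> 12 lines: rjpgo gzvp jaw xnlls tfnmv amnu wrdb brq ita prz gjxa wfzdb
Final line count: 12

Answer: 12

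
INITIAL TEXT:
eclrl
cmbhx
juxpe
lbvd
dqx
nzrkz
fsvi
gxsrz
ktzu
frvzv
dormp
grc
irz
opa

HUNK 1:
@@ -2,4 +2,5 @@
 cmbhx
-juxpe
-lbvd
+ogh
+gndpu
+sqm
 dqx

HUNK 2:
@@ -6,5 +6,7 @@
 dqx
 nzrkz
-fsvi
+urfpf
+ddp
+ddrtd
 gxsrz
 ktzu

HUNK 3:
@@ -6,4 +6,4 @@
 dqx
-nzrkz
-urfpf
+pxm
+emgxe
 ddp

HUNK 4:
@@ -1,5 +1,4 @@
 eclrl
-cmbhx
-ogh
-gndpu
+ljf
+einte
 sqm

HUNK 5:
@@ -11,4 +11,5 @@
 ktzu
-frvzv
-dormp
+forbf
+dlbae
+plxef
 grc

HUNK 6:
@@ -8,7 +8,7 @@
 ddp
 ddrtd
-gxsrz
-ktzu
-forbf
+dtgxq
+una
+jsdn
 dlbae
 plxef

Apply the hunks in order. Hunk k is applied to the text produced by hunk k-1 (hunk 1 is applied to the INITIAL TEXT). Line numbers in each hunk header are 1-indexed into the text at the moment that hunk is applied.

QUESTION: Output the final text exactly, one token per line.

Hunk 1: at line 2 remove [juxpe,lbvd] add [ogh,gndpu,sqm] -> 15 lines: eclrl cmbhx ogh gndpu sqm dqx nzrkz fsvi gxsrz ktzu frvzv dormp grc irz opa
Hunk 2: at line 6 remove [fsvi] add [urfpf,ddp,ddrtd] -> 17 lines: eclrl cmbhx ogh gndpu sqm dqx nzrkz urfpf ddp ddrtd gxsrz ktzu frvzv dormp grc irz opa
Hunk 3: at line 6 remove [nzrkz,urfpf] add [pxm,emgxe] -> 17 lines: eclrl cmbhx ogh gndpu sqm dqx pxm emgxe ddp ddrtd gxsrz ktzu frvzv dormp grc irz opa
Hunk 4: at line 1 remove [cmbhx,ogh,gndpu] add [ljf,einte] -> 16 lines: eclrl ljf einte sqm dqx pxm emgxe ddp ddrtd gxsrz ktzu frvzv dormp grc irz opa
Hunk 5: at line 11 remove [frvzv,dormp] add [forbf,dlbae,plxef] -> 17 lines: eclrl ljf einte sqm dqx pxm emgxe ddp ddrtd gxsrz ktzu forbf dlbae plxef grc irz opa
Hunk 6: at line 8 remove [gxsrz,ktzu,forbf] add [dtgxq,una,jsdn] -> 17 lines: eclrl ljf einte sqm dqx pxm emgxe ddp ddrtd dtgxq una jsdn dlbae plxef grc irz opa

Answer: eclrl
ljf
einte
sqm
dqx
pxm
emgxe
ddp
ddrtd
dtgxq
una
jsdn
dlbae
plxef
grc
irz
opa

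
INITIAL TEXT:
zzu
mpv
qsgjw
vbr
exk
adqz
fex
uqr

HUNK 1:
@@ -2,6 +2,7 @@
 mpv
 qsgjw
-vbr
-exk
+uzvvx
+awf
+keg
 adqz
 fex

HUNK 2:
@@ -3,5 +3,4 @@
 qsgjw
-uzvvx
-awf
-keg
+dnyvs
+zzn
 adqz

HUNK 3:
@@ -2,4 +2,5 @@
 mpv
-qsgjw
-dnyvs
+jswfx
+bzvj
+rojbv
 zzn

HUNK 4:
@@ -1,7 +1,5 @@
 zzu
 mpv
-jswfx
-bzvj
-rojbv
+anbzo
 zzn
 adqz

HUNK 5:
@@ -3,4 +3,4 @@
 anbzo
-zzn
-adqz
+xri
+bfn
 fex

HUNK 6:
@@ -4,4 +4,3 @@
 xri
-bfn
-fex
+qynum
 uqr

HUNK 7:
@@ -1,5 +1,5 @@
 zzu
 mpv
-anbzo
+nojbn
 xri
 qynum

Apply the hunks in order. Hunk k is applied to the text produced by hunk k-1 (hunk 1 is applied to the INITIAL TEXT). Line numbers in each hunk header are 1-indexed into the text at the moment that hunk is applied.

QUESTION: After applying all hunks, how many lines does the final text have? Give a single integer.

Hunk 1: at line 2 remove [vbr,exk] add [uzvvx,awf,keg] -> 9 lines: zzu mpv qsgjw uzvvx awf keg adqz fex uqr
Hunk 2: at line 3 remove [uzvvx,awf,keg] add [dnyvs,zzn] -> 8 lines: zzu mpv qsgjw dnyvs zzn adqz fex uqr
Hunk 3: at line 2 remove [qsgjw,dnyvs] add [jswfx,bzvj,rojbv] -> 9 lines: zzu mpv jswfx bzvj rojbv zzn adqz fex uqr
Hunk 4: at line 1 remove [jswfx,bzvj,rojbv] add [anbzo] -> 7 lines: zzu mpv anbzo zzn adqz fex uqr
Hunk 5: at line 3 remove [zzn,adqz] add [xri,bfn] -> 7 lines: zzu mpv anbzo xri bfn fex uqr
Hunk 6: at line 4 remove [bfn,fex] add [qynum] -> 6 lines: zzu mpv anbzo xri qynum uqr
Hunk 7: at line 1 remove [anbzo] add [nojbn] -> 6 lines: zzu mpv nojbn xri qynum uqr
Final line count: 6

Answer: 6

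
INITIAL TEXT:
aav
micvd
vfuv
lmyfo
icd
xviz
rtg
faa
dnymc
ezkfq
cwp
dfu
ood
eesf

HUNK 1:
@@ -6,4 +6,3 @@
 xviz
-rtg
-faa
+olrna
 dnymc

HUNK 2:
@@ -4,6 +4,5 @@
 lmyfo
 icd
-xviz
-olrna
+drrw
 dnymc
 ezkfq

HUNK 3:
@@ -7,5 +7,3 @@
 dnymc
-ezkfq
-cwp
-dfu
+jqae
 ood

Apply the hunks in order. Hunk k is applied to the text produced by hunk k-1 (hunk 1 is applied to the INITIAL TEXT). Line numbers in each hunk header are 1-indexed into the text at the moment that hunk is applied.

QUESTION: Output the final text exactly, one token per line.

Hunk 1: at line 6 remove [rtg,faa] add [olrna] -> 13 lines: aav micvd vfuv lmyfo icd xviz olrna dnymc ezkfq cwp dfu ood eesf
Hunk 2: at line 4 remove [xviz,olrna] add [drrw] -> 12 lines: aav micvd vfuv lmyfo icd drrw dnymc ezkfq cwp dfu ood eesf
Hunk 3: at line 7 remove [ezkfq,cwp,dfu] add [jqae] -> 10 lines: aav micvd vfuv lmyfo icd drrw dnymc jqae ood eesf

Answer: aav
micvd
vfuv
lmyfo
icd
drrw
dnymc
jqae
ood
eesf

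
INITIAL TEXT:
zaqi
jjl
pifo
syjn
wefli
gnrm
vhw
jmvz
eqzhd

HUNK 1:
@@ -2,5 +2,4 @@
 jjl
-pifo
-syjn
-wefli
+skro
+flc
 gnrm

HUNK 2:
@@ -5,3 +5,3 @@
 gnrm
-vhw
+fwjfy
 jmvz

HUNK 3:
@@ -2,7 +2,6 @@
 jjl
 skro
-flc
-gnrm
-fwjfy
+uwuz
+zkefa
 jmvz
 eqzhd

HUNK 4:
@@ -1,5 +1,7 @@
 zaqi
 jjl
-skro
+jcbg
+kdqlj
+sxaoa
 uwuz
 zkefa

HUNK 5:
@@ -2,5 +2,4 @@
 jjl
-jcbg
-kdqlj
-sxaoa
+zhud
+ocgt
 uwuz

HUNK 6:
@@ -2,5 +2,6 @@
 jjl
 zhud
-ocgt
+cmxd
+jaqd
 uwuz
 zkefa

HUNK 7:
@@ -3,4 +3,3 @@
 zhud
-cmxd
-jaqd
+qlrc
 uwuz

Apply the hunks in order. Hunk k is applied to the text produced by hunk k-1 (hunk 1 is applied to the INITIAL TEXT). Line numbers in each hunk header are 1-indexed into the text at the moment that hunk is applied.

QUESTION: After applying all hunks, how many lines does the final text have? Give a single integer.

Answer: 8

Derivation:
Hunk 1: at line 2 remove [pifo,syjn,wefli] add [skro,flc] -> 8 lines: zaqi jjl skro flc gnrm vhw jmvz eqzhd
Hunk 2: at line 5 remove [vhw] add [fwjfy] -> 8 lines: zaqi jjl skro flc gnrm fwjfy jmvz eqzhd
Hunk 3: at line 2 remove [flc,gnrm,fwjfy] add [uwuz,zkefa] -> 7 lines: zaqi jjl skro uwuz zkefa jmvz eqzhd
Hunk 4: at line 1 remove [skro] add [jcbg,kdqlj,sxaoa] -> 9 lines: zaqi jjl jcbg kdqlj sxaoa uwuz zkefa jmvz eqzhd
Hunk 5: at line 2 remove [jcbg,kdqlj,sxaoa] add [zhud,ocgt] -> 8 lines: zaqi jjl zhud ocgt uwuz zkefa jmvz eqzhd
Hunk 6: at line 2 remove [ocgt] add [cmxd,jaqd] -> 9 lines: zaqi jjl zhud cmxd jaqd uwuz zkefa jmvz eqzhd
Hunk 7: at line 3 remove [cmxd,jaqd] add [qlrc] -> 8 lines: zaqi jjl zhud qlrc uwuz zkefa jmvz eqzhd
Final line count: 8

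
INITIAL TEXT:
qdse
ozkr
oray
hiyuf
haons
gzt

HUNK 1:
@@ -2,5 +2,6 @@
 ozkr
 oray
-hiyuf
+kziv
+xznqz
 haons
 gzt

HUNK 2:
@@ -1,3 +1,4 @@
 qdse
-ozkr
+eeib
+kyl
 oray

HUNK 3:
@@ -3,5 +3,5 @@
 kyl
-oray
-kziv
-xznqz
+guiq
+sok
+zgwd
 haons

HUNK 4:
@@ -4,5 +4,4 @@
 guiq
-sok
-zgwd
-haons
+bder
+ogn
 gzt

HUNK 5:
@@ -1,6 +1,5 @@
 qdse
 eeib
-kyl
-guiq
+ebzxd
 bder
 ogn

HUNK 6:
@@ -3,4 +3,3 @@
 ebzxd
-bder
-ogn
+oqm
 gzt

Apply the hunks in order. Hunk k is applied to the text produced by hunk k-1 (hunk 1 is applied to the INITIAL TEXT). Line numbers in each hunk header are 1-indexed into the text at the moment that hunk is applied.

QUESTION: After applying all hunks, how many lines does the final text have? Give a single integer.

Hunk 1: at line 2 remove [hiyuf] add [kziv,xznqz] -> 7 lines: qdse ozkr oray kziv xznqz haons gzt
Hunk 2: at line 1 remove [ozkr] add [eeib,kyl] -> 8 lines: qdse eeib kyl oray kziv xznqz haons gzt
Hunk 3: at line 3 remove [oray,kziv,xznqz] add [guiq,sok,zgwd] -> 8 lines: qdse eeib kyl guiq sok zgwd haons gzt
Hunk 4: at line 4 remove [sok,zgwd,haons] add [bder,ogn] -> 7 lines: qdse eeib kyl guiq bder ogn gzt
Hunk 5: at line 1 remove [kyl,guiq] add [ebzxd] -> 6 lines: qdse eeib ebzxd bder ogn gzt
Hunk 6: at line 3 remove [bder,ogn] add [oqm] -> 5 lines: qdse eeib ebzxd oqm gzt
Final line count: 5

Answer: 5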